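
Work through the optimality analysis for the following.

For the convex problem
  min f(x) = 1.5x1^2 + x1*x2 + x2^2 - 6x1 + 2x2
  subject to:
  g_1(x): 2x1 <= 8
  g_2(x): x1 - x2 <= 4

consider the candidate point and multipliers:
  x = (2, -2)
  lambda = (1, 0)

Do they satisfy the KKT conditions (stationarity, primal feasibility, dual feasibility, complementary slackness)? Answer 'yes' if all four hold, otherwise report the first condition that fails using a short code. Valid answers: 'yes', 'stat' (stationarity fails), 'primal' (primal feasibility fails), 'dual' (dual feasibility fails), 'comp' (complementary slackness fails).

Gradient of f: grad f(x) = Q x + c = (-2, 0)
Constraint values g_i(x) = a_i^T x - b_i:
  g_1((2, -2)) = -4
  g_2((2, -2)) = 0
Stationarity residual: grad f(x) + sum_i lambda_i a_i = (0, 0)
  -> stationarity OK
Primal feasibility (all g_i <= 0): OK
Dual feasibility (all lambda_i >= 0): OK
Complementary slackness (lambda_i * g_i(x) = 0 for all i): FAILS

Verdict: the first failing condition is complementary_slackness -> comp.

comp


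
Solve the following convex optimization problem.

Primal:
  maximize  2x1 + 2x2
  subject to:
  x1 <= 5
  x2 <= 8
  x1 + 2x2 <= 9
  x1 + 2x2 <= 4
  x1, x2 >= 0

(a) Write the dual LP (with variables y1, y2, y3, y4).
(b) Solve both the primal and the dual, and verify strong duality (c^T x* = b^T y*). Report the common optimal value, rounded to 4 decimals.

The standard primal-dual pair for 'max c^T x s.t. A x <= b, x >= 0' is:
  Dual:  min b^T y  s.t.  A^T y >= c,  y >= 0.

So the dual LP is:
  minimize  5y1 + 8y2 + 9y3 + 4y4
  subject to:
    y1 + y3 + y4 >= 2
    y2 + 2y3 + 2y4 >= 2
    y1, y2, y3, y4 >= 0

Solving the primal: x* = (4, 0).
  primal value c^T x* = 8.
Solving the dual: y* = (0, 0, 0, 2).
  dual value b^T y* = 8.
Strong duality: c^T x* = b^T y*. Confirmed.

8


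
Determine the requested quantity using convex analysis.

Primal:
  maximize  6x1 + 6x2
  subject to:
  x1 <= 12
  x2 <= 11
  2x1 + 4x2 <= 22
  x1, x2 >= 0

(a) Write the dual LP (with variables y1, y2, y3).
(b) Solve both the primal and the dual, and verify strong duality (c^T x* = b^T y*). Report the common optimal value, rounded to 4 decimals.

The standard primal-dual pair for 'max c^T x s.t. A x <= b, x >= 0' is:
  Dual:  min b^T y  s.t.  A^T y >= c,  y >= 0.

So the dual LP is:
  minimize  12y1 + 11y2 + 22y3
  subject to:
    y1 + 2y3 >= 6
    y2 + 4y3 >= 6
    y1, y2, y3 >= 0

Solving the primal: x* = (11, 0).
  primal value c^T x* = 66.
Solving the dual: y* = (0, 0, 3).
  dual value b^T y* = 66.
Strong duality: c^T x* = b^T y*. Confirmed.

66


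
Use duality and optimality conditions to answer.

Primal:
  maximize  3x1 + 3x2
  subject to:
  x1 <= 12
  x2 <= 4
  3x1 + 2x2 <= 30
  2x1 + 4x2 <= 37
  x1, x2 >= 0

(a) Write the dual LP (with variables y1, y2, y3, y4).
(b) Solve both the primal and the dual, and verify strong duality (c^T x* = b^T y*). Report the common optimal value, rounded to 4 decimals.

The standard primal-dual pair for 'max c^T x s.t. A x <= b, x >= 0' is:
  Dual:  min b^T y  s.t.  A^T y >= c,  y >= 0.

So the dual LP is:
  minimize  12y1 + 4y2 + 30y3 + 37y4
  subject to:
    y1 + 3y3 + 2y4 >= 3
    y2 + 2y3 + 4y4 >= 3
    y1, y2, y3, y4 >= 0

Solving the primal: x* = (7.3333, 4).
  primal value c^T x* = 34.
Solving the dual: y* = (0, 1, 1, 0).
  dual value b^T y* = 34.
Strong duality: c^T x* = b^T y*. Confirmed.

34


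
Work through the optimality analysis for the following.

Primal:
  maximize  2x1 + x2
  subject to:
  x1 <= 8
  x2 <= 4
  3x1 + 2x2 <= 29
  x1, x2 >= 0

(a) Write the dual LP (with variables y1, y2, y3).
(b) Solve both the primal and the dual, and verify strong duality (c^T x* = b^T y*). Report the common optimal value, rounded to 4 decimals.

The standard primal-dual pair for 'max c^T x s.t. A x <= b, x >= 0' is:
  Dual:  min b^T y  s.t.  A^T y >= c,  y >= 0.

So the dual LP is:
  minimize  8y1 + 4y2 + 29y3
  subject to:
    y1 + 3y3 >= 2
    y2 + 2y3 >= 1
    y1, y2, y3 >= 0

Solving the primal: x* = (8, 2.5).
  primal value c^T x* = 18.5.
Solving the dual: y* = (0.5, 0, 0.5).
  dual value b^T y* = 18.5.
Strong duality: c^T x* = b^T y*. Confirmed.

18.5


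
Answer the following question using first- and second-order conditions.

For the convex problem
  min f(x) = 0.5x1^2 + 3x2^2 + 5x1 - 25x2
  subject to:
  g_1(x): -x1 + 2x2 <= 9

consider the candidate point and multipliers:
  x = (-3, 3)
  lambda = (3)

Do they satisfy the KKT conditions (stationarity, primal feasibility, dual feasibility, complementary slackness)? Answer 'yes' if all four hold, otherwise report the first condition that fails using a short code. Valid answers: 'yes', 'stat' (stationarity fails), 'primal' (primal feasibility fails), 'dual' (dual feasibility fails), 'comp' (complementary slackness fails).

Gradient of f: grad f(x) = Q x + c = (2, -7)
Constraint values g_i(x) = a_i^T x - b_i:
  g_1((-3, 3)) = 0
Stationarity residual: grad f(x) + sum_i lambda_i a_i = (-1, -1)
  -> stationarity FAILS
Primal feasibility (all g_i <= 0): OK
Dual feasibility (all lambda_i >= 0): OK
Complementary slackness (lambda_i * g_i(x) = 0 for all i): OK

Verdict: the first failing condition is stationarity -> stat.

stat


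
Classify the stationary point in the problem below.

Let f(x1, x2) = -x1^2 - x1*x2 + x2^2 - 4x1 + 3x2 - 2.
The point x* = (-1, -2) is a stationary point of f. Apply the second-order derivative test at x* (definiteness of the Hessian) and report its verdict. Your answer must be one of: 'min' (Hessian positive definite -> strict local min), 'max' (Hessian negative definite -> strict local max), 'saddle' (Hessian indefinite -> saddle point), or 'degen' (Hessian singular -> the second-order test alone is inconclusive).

Compute the Hessian H = grad^2 f:
  H = [[-2, -1], [-1, 2]]
Verify stationarity: grad f(x*) = H x* + g = (0, 0).
Eigenvalues of H: -2.2361, 2.2361.
Eigenvalues have mixed signs, so H is indefinite -> x* is a saddle point.

saddle


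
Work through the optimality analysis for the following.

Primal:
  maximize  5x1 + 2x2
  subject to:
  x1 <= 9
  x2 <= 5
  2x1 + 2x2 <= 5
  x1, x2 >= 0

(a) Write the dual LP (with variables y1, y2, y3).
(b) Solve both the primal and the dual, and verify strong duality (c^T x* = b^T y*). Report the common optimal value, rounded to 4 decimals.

The standard primal-dual pair for 'max c^T x s.t. A x <= b, x >= 0' is:
  Dual:  min b^T y  s.t.  A^T y >= c,  y >= 0.

So the dual LP is:
  minimize  9y1 + 5y2 + 5y3
  subject to:
    y1 + 2y3 >= 5
    y2 + 2y3 >= 2
    y1, y2, y3 >= 0

Solving the primal: x* = (2.5, 0).
  primal value c^T x* = 12.5.
Solving the dual: y* = (0, 0, 2.5).
  dual value b^T y* = 12.5.
Strong duality: c^T x* = b^T y*. Confirmed.

12.5


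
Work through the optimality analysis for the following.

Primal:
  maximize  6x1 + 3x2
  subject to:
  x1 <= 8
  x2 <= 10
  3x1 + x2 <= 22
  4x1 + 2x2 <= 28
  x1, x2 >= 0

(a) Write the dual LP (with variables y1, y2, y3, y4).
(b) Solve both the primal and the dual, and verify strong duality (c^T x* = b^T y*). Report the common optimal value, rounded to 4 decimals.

The standard primal-dual pair for 'max c^T x s.t. A x <= b, x >= 0' is:
  Dual:  min b^T y  s.t.  A^T y >= c,  y >= 0.

So the dual LP is:
  minimize  8y1 + 10y2 + 22y3 + 28y4
  subject to:
    y1 + 3y3 + 4y4 >= 6
    y2 + y3 + 2y4 >= 3
    y1, y2, y3, y4 >= 0

Solving the primal: x* = (7, 0).
  primal value c^T x* = 42.
Solving the dual: y* = (0, 0, 0, 1.5).
  dual value b^T y* = 42.
Strong duality: c^T x* = b^T y*. Confirmed.

42


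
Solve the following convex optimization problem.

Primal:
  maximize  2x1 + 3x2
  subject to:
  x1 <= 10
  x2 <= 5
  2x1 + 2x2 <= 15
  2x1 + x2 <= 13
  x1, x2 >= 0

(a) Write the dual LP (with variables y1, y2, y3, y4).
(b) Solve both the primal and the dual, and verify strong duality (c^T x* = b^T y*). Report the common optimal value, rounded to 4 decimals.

The standard primal-dual pair for 'max c^T x s.t. A x <= b, x >= 0' is:
  Dual:  min b^T y  s.t.  A^T y >= c,  y >= 0.

So the dual LP is:
  minimize  10y1 + 5y2 + 15y3 + 13y4
  subject to:
    y1 + 2y3 + 2y4 >= 2
    y2 + 2y3 + y4 >= 3
    y1, y2, y3, y4 >= 0

Solving the primal: x* = (2.5, 5).
  primal value c^T x* = 20.
Solving the dual: y* = (0, 1, 1, 0).
  dual value b^T y* = 20.
Strong duality: c^T x* = b^T y*. Confirmed.

20


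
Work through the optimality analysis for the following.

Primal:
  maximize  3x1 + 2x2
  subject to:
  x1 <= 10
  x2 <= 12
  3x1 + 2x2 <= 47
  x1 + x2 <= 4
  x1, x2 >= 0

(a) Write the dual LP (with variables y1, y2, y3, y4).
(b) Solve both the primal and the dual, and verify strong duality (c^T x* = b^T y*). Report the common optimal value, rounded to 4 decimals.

The standard primal-dual pair for 'max c^T x s.t. A x <= b, x >= 0' is:
  Dual:  min b^T y  s.t.  A^T y >= c,  y >= 0.

So the dual LP is:
  minimize  10y1 + 12y2 + 47y3 + 4y4
  subject to:
    y1 + 3y3 + y4 >= 3
    y2 + 2y3 + y4 >= 2
    y1, y2, y3, y4 >= 0

Solving the primal: x* = (4, 0).
  primal value c^T x* = 12.
Solving the dual: y* = (0, 0, 0, 3).
  dual value b^T y* = 12.
Strong duality: c^T x* = b^T y*. Confirmed.

12


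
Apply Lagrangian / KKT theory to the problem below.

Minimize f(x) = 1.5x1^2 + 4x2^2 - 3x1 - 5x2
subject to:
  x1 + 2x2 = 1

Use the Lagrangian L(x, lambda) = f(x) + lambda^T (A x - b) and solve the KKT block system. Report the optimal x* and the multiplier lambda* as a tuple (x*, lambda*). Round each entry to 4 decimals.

Form the Lagrangian:
  L(x, lambda) = (1/2) x^T Q x + c^T x + lambda^T (A x - b)
Stationarity (grad_x L = 0): Q x + c + A^T lambda = 0.
Primal feasibility: A x = b.

This gives the KKT block system:
  [ Q   A^T ] [ x     ]   [-c ]
  [ A    0  ] [ lambda ] = [ b ]

Solving the linear system:
  x*      = (0.5, 0.25)
  lambda* = (1.5)
  f(x*)   = -2.125

x* = (0.5, 0.25), lambda* = (1.5)


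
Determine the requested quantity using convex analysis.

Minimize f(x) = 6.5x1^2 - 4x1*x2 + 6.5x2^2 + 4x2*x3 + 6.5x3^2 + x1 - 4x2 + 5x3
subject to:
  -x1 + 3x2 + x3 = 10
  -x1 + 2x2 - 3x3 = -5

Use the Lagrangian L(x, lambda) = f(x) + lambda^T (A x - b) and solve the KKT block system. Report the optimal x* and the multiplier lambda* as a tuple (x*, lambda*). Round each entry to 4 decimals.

Form the Lagrangian:
  L(x, lambda) = (1/2) x^T Q x + c^T x + lambda^T (A x - b)
Stationarity (grad_x L = 0): Q x + c + A^T lambda = 0.
Primal feasibility: A x = b.

This gives the KKT block system:
  [ Q   A^T ] [ x     ]   [-c ]
  [ A    0  ] [ lambda ] = [ b ]

Solving the linear system:
  x*      = (-0.0674, 2.2482, 3.1879)
  lambda* = (-20.5106, 11.6418)
  f(x*)   = 135.0975

x* = (-0.0674, 2.2482, 3.1879), lambda* = (-20.5106, 11.6418)


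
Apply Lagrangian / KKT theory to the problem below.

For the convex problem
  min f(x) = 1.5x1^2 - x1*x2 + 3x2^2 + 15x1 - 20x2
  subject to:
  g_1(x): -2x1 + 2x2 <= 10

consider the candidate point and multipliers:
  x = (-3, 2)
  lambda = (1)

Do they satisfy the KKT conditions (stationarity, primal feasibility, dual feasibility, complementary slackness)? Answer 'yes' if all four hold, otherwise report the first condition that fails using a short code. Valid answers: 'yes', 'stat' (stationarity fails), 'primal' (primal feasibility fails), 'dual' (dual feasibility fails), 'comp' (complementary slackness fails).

Gradient of f: grad f(x) = Q x + c = (4, -5)
Constraint values g_i(x) = a_i^T x - b_i:
  g_1((-3, 2)) = 0
Stationarity residual: grad f(x) + sum_i lambda_i a_i = (2, -3)
  -> stationarity FAILS
Primal feasibility (all g_i <= 0): OK
Dual feasibility (all lambda_i >= 0): OK
Complementary slackness (lambda_i * g_i(x) = 0 for all i): OK

Verdict: the first failing condition is stationarity -> stat.

stat


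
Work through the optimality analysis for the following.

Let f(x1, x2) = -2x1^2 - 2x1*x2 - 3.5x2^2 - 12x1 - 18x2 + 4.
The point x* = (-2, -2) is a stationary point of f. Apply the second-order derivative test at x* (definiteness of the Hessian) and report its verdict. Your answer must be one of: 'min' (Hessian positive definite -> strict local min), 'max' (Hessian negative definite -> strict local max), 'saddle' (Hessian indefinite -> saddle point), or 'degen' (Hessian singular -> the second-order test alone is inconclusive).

Compute the Hessian H = grad^2 f:
  H = [[-4, -2], [-2, -7]]
Verify stationarity: grad f(x*) = H x* + g = (0, 0).
Eigenvalues of H: -8, -3.
Both eigenvalues < 0, so H is negative definite -> x* is a strict local max.

max


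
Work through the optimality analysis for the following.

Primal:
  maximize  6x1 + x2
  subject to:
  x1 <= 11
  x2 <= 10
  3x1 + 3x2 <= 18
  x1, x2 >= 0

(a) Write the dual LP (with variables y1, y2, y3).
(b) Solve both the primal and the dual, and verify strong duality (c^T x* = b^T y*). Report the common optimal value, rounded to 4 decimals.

The standard primal-dual pair for 'max c^T x s.t. A x <= b, x >= 0' is:
  Dual:  min b^T y  s.t.  A^T y >= c,  y >= 0.

So the dual LP is:
  minimize  11y1 + 10y2 + 18y3
  subject to:
    y1 + 3y3 >= 6
    y2 + 3y3 >= 1
    y1, y2, y3 >= 0

Solving the primal: x* = (6, 0).
  primal value c^T x* = 36.
Solving the dual: y* = (0, 0, 2).
  dual value b^T y* = 36.
Strong duality: c^T x* = b^T y*. Confirmed.

36


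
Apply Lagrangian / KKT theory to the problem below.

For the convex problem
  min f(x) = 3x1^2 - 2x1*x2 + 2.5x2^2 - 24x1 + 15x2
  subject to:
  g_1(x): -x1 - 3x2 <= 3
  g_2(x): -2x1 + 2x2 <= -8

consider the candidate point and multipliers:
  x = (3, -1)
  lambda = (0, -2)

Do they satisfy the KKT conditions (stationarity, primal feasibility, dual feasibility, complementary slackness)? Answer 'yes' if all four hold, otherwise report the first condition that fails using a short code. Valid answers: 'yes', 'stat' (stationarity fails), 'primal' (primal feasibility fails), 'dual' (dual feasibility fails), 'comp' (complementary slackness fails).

Gradient of f: grad f(x) = Q x + c = (-4, 4)
Constraint values g_i(x) = a_i^T x - b_i:
  g_1((3, -1)) = -3
  g_2((3, -1)) = 0
Stationarity residual: grad f(x) + sum_i lambda_i a_i = (0, 0)
  -> stationarity OK
Primal feasibility (all g_i <= 0): OK
Dual feasibility (all lambda_i >= 0): FAILS
Complementary slackness (lambda_i * g_i(x) = 0 for all i): OK

Verdict: the first failing condition is dual_feasibility -> dual.

dual


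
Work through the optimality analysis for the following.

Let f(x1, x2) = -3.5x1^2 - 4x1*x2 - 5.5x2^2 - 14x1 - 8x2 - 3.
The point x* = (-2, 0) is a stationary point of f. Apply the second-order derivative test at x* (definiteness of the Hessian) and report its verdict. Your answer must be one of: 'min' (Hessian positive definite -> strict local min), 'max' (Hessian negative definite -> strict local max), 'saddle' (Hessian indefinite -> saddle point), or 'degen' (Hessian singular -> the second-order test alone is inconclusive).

Compute the Hessian H = grad^2 f:
  H = [[-7, -4], [-4, -11]]
Verify stationarity: grad f(x*) = H x* + g = (0, 0).
Eigenvalues of H: -13.4721, -4.5279.
Both eigenvalues < 0, so H is negative definite -> x* is a strict local max.

max


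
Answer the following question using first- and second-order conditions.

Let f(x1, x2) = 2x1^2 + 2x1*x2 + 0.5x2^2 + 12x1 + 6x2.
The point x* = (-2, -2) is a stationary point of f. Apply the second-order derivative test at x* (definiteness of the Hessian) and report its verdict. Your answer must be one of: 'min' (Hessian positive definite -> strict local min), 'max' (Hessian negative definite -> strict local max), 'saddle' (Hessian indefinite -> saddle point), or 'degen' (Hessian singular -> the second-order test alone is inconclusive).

Compute the Hessian H = grad^2 f:
  H = [[4, 2], [2, 1]]
Verify stationarity: grad f(x*) = H x* + g = (0, 0).
Eigenvalues of H: 0, 5.
H has a zero eigenvalue (singular; positive semidefinite but not definite), so H is neither positive definite, negative definite, nor indefinite. The second-order test alone is inconclusive -> degen.
(Indeed, f is constant along the null direction of H through x*, so x* is not a strict local extremum.)

degen


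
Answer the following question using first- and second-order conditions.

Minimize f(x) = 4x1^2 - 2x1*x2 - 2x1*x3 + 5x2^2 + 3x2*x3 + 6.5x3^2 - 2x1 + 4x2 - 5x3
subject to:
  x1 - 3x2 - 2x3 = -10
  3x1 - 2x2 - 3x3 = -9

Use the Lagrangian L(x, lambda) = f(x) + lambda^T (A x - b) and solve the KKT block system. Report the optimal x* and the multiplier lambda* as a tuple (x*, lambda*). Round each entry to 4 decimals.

Form the Lagrangian:
  L(x, lambda) = (1/2) x^T Q x + c^T x + lambda^T (A x - b)
Stationarity (grad_x L = 0): Q x + c + A^T lambda = 0.
Primal feasibility: A x = b.

This gives the KKT block system:
  [ Q   A^T ] [ x     ]   [-c ]
  [ A    0  ] [ lambda ] = [ b ]

Solving the linear system:
  x*      = (0.0125, 2.3925, 1.4175)
  lambda* = (11.0596, -0.5132)
  f(x*)   = 54.2178

x* = (0.0125, 2.3925, 1.4175), lambda* = (11.0596, -0.5132)


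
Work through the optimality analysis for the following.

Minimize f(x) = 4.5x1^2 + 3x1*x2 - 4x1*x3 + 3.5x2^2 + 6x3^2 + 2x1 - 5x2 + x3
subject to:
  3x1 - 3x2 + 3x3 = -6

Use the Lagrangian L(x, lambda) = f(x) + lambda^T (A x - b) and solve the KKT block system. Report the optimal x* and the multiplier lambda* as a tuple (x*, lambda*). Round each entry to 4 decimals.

Form the Lagrangian:
  L(x, lambda) = (1/2) x^T Q x + c^T x + lambda^T (A x - b)
Stationarity (grad_x L = 0): Q x + c + A^T lambda = 0.
Primal feasibility: A x = b.

This gives the KKT block system:
  [ Q   A^T ] [ x     ]   [-c ]
  [ A    0  ] [ lambda ] = [ b ]

Solving the linear system:
  x*      = (-0.6885, 1.0026, -0.3089)
  lambda* = (-0.0157)
  f(x*)   = -3.3966

x* = (-0.6885, 1.0026, -0.3089), lambda* = (-0.0157)


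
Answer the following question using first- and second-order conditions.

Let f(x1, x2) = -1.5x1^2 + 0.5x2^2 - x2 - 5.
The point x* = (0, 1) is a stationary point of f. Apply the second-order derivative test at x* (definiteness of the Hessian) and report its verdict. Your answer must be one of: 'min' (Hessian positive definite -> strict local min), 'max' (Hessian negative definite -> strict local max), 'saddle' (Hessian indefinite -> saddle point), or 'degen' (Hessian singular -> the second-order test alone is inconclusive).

Compute the Hessian H = grad^2 f:
  H = [[-3, 0], [0, 1]]
Verify stationarity: grad f(x*) = H x* + g = (0, 0).
Eigenvalues of H: -3, 1.
Eigenvalues have mixed signs, so H is indefinite -> x* is a saddle point.

saddle


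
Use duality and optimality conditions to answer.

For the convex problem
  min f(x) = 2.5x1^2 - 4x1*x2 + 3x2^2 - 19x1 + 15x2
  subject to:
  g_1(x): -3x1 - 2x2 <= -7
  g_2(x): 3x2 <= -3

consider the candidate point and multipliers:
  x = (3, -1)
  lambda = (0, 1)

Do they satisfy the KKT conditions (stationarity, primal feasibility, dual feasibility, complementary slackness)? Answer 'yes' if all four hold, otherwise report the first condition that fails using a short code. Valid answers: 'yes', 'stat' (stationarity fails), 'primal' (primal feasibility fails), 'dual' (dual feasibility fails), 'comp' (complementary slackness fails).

Gradient of f: grad f(x) = Q x + c = (0, -3)
Constraint values g_i(x) = a_i^T x - b_i:
  g_1((3, -1)) = 0
  g_2((3, -1)) = 0
Stationarity residual: grad f(x) + sum_i lambda_i a_i = (0, 0)
  -> stationarity OK
Primal feasibility (all g_i <= 0): OK
Dual feasibility (all lambda_i >= 0): OK
Complementary slackness (lambda_i * g_i(x) = 0 for all i): OK

Verdict: yes, KKT holds.

yes


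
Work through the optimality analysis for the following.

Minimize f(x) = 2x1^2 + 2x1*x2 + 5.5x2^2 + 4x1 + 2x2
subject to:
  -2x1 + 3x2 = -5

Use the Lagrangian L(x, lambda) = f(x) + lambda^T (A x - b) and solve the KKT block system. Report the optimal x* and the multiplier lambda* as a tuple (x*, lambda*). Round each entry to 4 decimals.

Form the Lagrangian:
  L(x, lambda) = (1/2) x^T Q x + c^T x + lambda^T (A x - b)
Stationarity (grad_x L = 0): Q x + c + A^T lambda = 0.
Primal feasibility: A x = b.

This gives the KKT block system:
  [ Q   A^T ] [ x     ]   [-c ]
  [ A    0  ] [ lambda ] = [ b ]

Solving the linear system:
  x*      = (0.8846, -1.0769)
  lambda* = (2.6923)
  f(x*)   = 7.4231

x* = (0.8846, -1.0769), lambda* = (2.6923)


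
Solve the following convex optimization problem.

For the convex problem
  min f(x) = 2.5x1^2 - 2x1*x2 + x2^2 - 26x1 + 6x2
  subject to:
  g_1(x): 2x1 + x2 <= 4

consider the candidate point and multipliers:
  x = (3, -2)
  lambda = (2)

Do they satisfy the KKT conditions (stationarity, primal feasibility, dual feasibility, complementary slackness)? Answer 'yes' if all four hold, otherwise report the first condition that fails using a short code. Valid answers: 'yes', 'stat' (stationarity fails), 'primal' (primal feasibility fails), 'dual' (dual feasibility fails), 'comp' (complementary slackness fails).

Gradient of f: grad f(x) = Q x + c = (-7, -4)
Constraint values g_i(x) = a_i^T x - b_i:
  g_1((3, -2)) = 0
Stationarity residual: grad f(x) + sum_i lambda_i a_i = (-3, -2)
  -> stationarity FAILS
Primal feasibility (all g_i <= 0): OK
Dual feasibility (all lambda_i >= 0): OK
Complementary slackness (lambda_i * g_i(x) = 0 for all i): OK

Verdict: the first failing condition is stationarity -> stat.

stat


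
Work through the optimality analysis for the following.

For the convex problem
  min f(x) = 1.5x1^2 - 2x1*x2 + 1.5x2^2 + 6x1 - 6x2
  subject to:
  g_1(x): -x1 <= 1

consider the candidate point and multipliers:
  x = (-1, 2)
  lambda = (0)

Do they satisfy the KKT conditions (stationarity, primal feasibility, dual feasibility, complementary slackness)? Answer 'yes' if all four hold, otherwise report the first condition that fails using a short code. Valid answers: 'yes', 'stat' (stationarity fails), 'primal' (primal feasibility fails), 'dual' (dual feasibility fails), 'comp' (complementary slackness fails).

Gradient of f: grad f(x) = Q x + c = (-1, 2)
Constraint values g_i(x) = a_i^T x - b_i:
  g_1((-1, 2)) = 0
Stationarity residual: grad f(x) + sum_i lambda_i a_i = (-1, 2)
  -> stationarity FAILS
Primal feasibility (all g_i <= 0): OK
Dual feasibility (all lambda_i >= 0): OK
Complementary slackness (lambda_i * g_i(x) = 0 for all i): OK

Verdict: the first failing condition is stationarity -> stat.

stat


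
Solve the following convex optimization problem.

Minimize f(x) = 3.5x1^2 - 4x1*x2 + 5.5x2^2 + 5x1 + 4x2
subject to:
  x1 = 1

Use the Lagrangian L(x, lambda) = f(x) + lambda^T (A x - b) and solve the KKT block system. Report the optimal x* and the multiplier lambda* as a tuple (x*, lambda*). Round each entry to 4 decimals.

Form the Lagrangian:
  L(x, lambda) = (1/2) x^T Q x + c^T x + lambda^T (A x - b)
Stationarity (grad_x L = 0): Q x + c + A^T lambda = 0.
Primal feasibility: A x = b.

This gives the KKT block system:
  [ Q   A^T ] [ x     ]   [-c ]
  [ A    0  ] [ lambda ] = [ b ]

Solving the linear system:
  x*      = (1, 0)
  lambda* = (-12)
  f(x*)   = 8.5

x* = (1, 0), lambda* = (-12)


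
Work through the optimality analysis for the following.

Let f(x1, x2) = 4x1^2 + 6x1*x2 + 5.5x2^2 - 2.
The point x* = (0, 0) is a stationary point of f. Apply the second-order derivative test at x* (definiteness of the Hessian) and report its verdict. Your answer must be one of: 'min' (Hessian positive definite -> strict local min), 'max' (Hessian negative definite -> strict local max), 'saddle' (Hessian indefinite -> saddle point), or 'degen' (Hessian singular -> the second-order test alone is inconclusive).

Compute the Hessian H = grad^2 f:
  H = [[8, 6], [6, 11]]
Verify stationarity: grad f(x*) = H x* + g = (0, 0).
Eigenvalues of H: 3.3153, 15.6847.
Both eigenvalues > 0, so H is positive definite -> x* is a strict local min.

min


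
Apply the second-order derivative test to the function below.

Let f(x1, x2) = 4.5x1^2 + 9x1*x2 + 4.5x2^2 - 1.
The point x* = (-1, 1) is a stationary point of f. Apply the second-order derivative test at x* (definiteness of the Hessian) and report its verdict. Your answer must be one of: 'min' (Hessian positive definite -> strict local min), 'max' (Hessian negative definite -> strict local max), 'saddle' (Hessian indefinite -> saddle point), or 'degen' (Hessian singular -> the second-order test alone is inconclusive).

Compute the Hessian H = grad^2 f:
  H = [[9, 9], [9, 9]]
Verify stationarity: grad f(x*) = H x* + g = (0, 0).
Eigenvalues of H: 0, 18.
H has a zero eigenvalue (singular; positive semidefinite but not definite), so H is neither positive definite, negative definite, nor indefinite. The second-order test alone is inconclusive -> degen.
(Indeed, f is constant along the null direction of H through x*, so x* is not a strict local extremum.)

degen


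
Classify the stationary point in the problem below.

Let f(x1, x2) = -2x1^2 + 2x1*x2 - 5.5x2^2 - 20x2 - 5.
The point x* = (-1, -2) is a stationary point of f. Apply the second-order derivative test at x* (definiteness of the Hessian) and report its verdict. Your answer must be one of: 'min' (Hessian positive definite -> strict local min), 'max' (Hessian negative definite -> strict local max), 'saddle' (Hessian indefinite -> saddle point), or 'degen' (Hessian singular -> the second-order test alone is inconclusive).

Compute the Hessian H = grad^2 f:
  H = [[-4, 2], [2, -11]]
Verify stationarity: grad f(x*) = H x* + g = (0, 0).
Eigenvalues of H: -11.5311, -3.4689.
Both eigenvalues < 0, so H is negative definite -> x* is a strict local max.

max


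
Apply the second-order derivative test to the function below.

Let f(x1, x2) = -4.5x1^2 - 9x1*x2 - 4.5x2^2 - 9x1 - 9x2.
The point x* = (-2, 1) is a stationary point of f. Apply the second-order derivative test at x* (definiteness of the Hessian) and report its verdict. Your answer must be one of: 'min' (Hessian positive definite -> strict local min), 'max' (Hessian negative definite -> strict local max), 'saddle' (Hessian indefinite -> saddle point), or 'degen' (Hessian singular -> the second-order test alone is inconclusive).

Compute the Hessian H = grad^2 f:
  H = [[-9, -9], [-9, -9]]
Verify stationarity: grad f(x*) = H x* + g = (0, 0).
Eigenvalues of H: -18, 0.
H has a zero eigenvalue (singular; negative semidefinite but not definite), so H is neither positive definite, negative definite, nor indefinite. The second-order test alone is inconclusive -> degen.
(Indeed, f is constant along the null direction of H through x*, so x* is not a strict local extremum.)

degen


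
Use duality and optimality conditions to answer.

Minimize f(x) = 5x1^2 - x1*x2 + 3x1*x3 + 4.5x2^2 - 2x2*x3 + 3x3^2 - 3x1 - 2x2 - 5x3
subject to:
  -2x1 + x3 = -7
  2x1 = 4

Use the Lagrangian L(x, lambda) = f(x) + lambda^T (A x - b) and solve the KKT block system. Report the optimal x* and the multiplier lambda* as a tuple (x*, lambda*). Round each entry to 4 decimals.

Form the Lagrangian:
  L(x, lambda) = (1/2) x^T Q x + c^T x + lambda^T (A x - b)
Stationarity (grad_x L = 0): Q x + c + A^T lambda = 0.
Primal feasibility: A x = b.

This gives the KKT block system:
  [ Q   A^T ] [ x     ]   [-c ]
  [ A    0  ] [ lambda ] = [ b ]

Solving the linear system:
  x*      = (2, -0.2222, -3)
  lambda* = (16.5556, 12.4444)
  f(x*)   = 37.7778

x* = (2, -0.2222, -3), lambda* = (16.5556, 12.4444)


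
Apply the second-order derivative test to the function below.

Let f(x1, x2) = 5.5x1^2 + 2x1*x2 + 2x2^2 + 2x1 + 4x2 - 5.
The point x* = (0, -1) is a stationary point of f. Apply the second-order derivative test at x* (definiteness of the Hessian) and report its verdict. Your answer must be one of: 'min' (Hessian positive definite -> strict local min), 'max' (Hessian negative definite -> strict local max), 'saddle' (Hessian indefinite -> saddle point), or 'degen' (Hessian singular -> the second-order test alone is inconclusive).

Compute the Hessian H = grad^2 f:
  H = [[11, 2], [2, 4]]
Verify stationarity: grad f(x*) = H x* + g = (0, 0).
Eigenvalues of H: 3.4689, 11.5311.
Both eigenvalues > 0, so H is positive definite -> x* is a strict local min.

min


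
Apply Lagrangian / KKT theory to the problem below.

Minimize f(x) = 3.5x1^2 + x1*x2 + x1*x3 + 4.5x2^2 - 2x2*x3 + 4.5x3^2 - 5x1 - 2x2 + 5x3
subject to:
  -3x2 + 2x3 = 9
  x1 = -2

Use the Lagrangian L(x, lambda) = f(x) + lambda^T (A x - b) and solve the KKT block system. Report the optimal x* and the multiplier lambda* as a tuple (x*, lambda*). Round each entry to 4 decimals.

Form the Lagrangian:
  L(x, lambda) = (1/2) x^T Q x + c^T x + lambda^T (A x - b)
Stationarity (grad_x L = 0): Q x + c + A^T lambda = 0.
Primal feasibility: A x = b.

This gives the KKT block system:
  [ Q   A^T ] [ x     ]   [-c ]
  [ A    0  ] [ lambda ] = [ b ]

Solving the linear system:
  x*      = (-2, -2.2473, 1.129)
  lambda* = (-8.828, 20.1183)
  f(x*)   = 69.914

x* = (-2, -2.2473, 1.129), lambda* = (-8.828, 20.1183)


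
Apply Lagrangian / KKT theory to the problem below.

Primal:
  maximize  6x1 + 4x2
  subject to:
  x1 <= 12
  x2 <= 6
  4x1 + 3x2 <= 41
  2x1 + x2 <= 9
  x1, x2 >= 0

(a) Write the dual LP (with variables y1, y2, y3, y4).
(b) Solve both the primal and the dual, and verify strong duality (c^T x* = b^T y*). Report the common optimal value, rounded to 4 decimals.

The standard primal-dual pair for 'max c^T x s.t. A x <= b, x >= 0' is:
  Dual:  min b^T y  s.t.  A^T y >= c,  y >= 0.

So the dual LP is:
  minimize  12y1 + 6y2 + 41y3 + 9y4
  subject to:
    y1 + 4y3 + 2y4 >= 6
    y2 + 3y3 + y4 >= 4
    y1, y2, y3, y4 >= 0

Solving the primal: x* = (1.5, 6).
  primal value c^T x* = 33.
Solving the dual: y* = (0, 1, 0, 3).
  dual value b^T y* = 33.
Strong duality: c^T x* = b^T y*. Confirmed.

33


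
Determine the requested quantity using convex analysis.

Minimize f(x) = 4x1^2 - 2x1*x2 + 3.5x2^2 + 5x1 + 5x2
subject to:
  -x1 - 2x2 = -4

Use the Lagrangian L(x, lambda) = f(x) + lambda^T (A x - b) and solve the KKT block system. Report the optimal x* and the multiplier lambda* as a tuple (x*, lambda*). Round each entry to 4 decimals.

Form the Lagrangian:
  L(x, lambda) = (1/2) x^T Q x + c^T x + lambda^T (A x - b)
Stationarity (grad_x L = 0): Q x + c + A^T lambda = 0.
Primal feasibility: A x = b.

This gives the KKT block system:
  [ Q   A^T ] [ x     ]   [-c ]
  [ A    0  ] [ lambda ] = [ b ]

Solving the linear system:
  x*      = (0.7234, 1.6383)
  lambda* = (7.5106)
  f(x*)   = 20.9255

x* = (0.7234, 1.6383), lambda* = (7.5106)


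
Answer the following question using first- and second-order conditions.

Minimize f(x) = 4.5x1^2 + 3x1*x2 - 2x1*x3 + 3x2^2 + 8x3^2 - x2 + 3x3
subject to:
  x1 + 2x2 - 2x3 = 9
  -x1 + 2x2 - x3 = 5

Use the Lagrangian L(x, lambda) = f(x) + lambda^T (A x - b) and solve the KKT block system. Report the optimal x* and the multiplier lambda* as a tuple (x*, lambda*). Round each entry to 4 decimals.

Form the Lagrangian:
  L(x, lambda) = (1/2) x^T Q x + c^T x + lambda^T (A x - b)
Stationarity (grad_x L = 0): Q x + c + A^T lambda = 0.
Primal feasibility: A x = b.

This gives the KKT block system:
  [ Q   A^T ] [ x     ]   [-c ]
  [ A    0  ] [ lambda ] = [ b ]

Solving the linear system:
  x*      = (1.2514, 2.3771, -1.4971)
  lambda* = (-14.9486, 6.44)
  f(x*)   = 47.7343

x* = (1.2514, 2.3771, -1.4971), lambda* = (-14.9486, 6.44)


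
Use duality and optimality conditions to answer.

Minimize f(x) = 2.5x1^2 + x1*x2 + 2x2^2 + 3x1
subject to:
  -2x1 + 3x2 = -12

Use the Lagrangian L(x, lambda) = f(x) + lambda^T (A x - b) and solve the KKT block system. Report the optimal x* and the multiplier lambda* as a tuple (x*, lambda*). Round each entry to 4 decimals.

Form the Lagrangian:
  L(x, lambda) = (1/2) x^T Q x + c^T x + lambda^T (A x - b)
Stationarity (grad_x L = 0): Q x + c + A^T lambda = 0.
Primal feasibility: A x = b.

This gives the KKT block system:
  [ Q   A^T ] [ x     ]   [-c ]
  [ A    0  ] [ lambda ] = [ b ]

Solving the linear system:
  x*      = (1.4384, -3.0411)
  lambda* = (3.5753)
  f(x*)   = 23.6096

x* = (1.4384, -3.0411), lambda* = (3.5753)


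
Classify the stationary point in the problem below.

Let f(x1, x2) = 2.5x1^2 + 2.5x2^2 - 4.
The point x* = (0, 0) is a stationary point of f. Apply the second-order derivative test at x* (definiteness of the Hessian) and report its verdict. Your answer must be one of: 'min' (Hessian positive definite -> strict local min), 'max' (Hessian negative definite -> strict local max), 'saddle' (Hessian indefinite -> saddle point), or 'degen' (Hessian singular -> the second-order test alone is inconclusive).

Compute the Hessian H = grad^2 f:
  H = [[5, 0], [0, 5]]
Verify stationarity: grad f(x*) = H x* + g = (0, 0).
Eigenvalues of H: 5, 5.
Both eigenvalues > 0, so H is positive definite -> x* is a strict local min.

min


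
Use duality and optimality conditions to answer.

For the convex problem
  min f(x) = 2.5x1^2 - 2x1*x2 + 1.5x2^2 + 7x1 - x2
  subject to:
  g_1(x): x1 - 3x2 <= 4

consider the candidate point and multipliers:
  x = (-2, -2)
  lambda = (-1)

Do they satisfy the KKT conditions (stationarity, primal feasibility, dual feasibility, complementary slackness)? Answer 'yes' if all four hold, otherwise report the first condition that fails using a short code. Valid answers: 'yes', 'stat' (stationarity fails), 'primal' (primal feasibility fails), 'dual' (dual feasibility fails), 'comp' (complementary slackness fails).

Gradient of f: grad f(x) = Q x + c = (1, -3)
Constraint values g_i(x) = a_i^T x - b_i:
  g_1((-2, -2)) = 0
Stationarity residual: grad f(x) + sum_i lambda_i a_i = (0, 0)
  -> stationarity OK
Primal feasibility (all g_i <= 0): OK
Dual feasibility (all lambda_i >= 0): FAILS
Complementary slackness (lambda_i * g_i(x) = 0 for all i): OK

Verdict: the first failing condition is dual_feasibility -> dual.

dual


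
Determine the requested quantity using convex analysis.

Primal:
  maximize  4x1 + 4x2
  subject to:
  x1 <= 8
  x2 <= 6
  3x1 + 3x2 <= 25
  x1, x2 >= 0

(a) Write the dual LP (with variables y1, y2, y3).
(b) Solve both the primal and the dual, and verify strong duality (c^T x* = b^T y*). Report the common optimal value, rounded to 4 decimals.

The standard primal-dual pair for 'max c^T x s.t. A x <= b, x >= 0' is:
  Dual:  min b^T y  s.t.  A^T y >= c,  y >= 0.

So the dual LP is:
  minimize  8y1 + 6y2 + 25y3
  subject to:
    y1 + 3y3 >= 4
    y2 + 3y3 >= 4
    y1, y2, y3 >= 0

Solving the primal: x* = (2.3333, 6).
  primal value c^T x* = 33.3333.
Solving the dual: y* = (0, 0, 1.3333).
  dual value b^T y* = 33.3333.
Strong duality: c^T x* = b^T y*. Confirmed.

33.3333


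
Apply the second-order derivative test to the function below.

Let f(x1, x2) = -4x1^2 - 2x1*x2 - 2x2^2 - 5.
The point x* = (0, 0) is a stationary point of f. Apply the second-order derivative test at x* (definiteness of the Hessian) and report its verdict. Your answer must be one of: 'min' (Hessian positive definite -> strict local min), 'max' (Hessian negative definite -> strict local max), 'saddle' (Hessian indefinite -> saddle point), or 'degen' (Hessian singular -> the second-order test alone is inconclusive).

Compute the Hessian H = grad^2 f:
  H = [[-8, -2], [-2, -4]]
Verify stationarity: grad f(x*) = H x* + g = (0, 0).
Eigenvalues of H: -8.8284, -3.1716.
Both eigenvalues < 0, so H is negative definite -> x* is a strict local max.

max


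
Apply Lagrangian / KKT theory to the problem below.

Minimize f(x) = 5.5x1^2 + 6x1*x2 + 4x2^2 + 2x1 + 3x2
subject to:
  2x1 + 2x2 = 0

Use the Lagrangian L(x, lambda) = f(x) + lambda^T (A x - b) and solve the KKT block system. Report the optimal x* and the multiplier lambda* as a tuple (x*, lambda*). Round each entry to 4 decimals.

Form the Lagrangian:
  L(x, lambda) = (1/2) x^T Q x + c^T x + lambda^T (A x - b)
Stationarity (grad_x L = 0): Q x + c + A^T lambda = 0.
Primal feasibility: A x = b.

This gives the KKT block system:
  [ Q   A^T ] [ x     ]   [-c ]
  [ A    0  ] [ lambda ] = [ b ]

Solving the linear system:
  x*      = (0.1429, -0.1429)
  lambda* = (-1.3571)
  f(x*)   = -0.0714

x* = (0.1429, -0.1429), lambda* = (-1.3571)


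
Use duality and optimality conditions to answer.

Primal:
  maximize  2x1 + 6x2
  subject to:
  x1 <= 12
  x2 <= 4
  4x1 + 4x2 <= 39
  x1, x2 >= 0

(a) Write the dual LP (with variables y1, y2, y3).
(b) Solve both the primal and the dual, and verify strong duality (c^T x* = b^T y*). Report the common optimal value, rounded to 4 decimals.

The standard primal-dual pair for 'max c^T x s.t. A x <= b, x >= 0' is:
  Dual:  min b^T y  s.t.  A^T y >= c,  y >= 0.

So the dual LP is:
  minimize  12y1 + 4y2 + 39y3
  subject to:
    y1 + 4y3 >= 2
    y2 + 4y3 >= 6
    y1, y2, y3 >= 0

Solving the primal: x* = (5.75, 4).
  primal value c^T x* = 35.5.
Solving the dual: y* = (0, 4, 0.5).
  dual value b^T y* = 35.5.
Strong duality: c^T x* = b^T y*. Confirmed.

35.5


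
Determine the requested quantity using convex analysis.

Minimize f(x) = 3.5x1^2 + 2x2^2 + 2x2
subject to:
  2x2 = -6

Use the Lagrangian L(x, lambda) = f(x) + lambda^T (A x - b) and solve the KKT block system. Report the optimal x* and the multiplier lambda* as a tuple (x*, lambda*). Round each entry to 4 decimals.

Form the Lagrangian:
  L(x, lambda) = (1/2) x^T Q x + c^T x + lambda^T (A x - b)
Stationarity (grad_x L = 0): Q x + c + A^T lambda = 0.
Primal feasibility: A x = b.

This gives the KKT block system:
  [ Q   A^T ] [ x     ]   [-c ]
  [ A    0  ] [ lambda ] = [ b ]

Solving the linear system:
  x*      = (0, -3)
  lambda* = (5)
  f(x*)   = 12

x* = (0, -3), lambda* = (5)


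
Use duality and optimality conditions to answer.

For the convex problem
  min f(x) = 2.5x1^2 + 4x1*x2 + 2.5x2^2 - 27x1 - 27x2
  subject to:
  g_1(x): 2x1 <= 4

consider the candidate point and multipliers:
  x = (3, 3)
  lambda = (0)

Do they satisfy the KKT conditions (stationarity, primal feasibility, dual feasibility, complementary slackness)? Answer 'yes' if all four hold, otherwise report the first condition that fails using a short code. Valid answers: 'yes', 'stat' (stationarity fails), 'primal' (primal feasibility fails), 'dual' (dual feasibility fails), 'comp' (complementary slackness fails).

Gradient of f: grad f(x) = Q x + c = (0, 0)
Constraint values g_i(x) = a_i^T x - b_i:
  g_1((3, 3)) = 2
Stationarity residual: grad f(x) + sum_i lambda_i a_i = (0, 0)
  -> stationarity OK
Primal feasibility (all g_i <= 0): FAILS
Dual feasibility (all lambda_i >= 0): OK
Complementary slackness (lambda_i * g_i(x) = 0 for all i): OK

Verdict: the first failing condition is primal_feasibility -> primal.

primal


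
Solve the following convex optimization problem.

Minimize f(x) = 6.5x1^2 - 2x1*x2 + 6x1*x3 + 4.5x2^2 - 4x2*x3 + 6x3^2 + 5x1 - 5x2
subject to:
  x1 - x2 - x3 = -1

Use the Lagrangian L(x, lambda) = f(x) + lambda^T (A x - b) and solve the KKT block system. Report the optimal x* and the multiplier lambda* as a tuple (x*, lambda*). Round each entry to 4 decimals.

Form the Lagrangian:
  L(x, lambda) = (1/2) x^T Q x + c^T x + lambda^T (A x - b)
Stationarity (grad_x L = 0): Q x + c + A^T lambda = 0.
Primal feasibility: A x = b.

This gives the KKT block system:
  [ Q   A^T ] [ x     ]   [-c ]
  [ A    0  ] [ lambda ] = [ b ]

Solving the linear system:
  x*      = (-0.328, 0.4527, 0.2193)
  lambda* = (-1.1469)
  f(x*)   = -2.5252

x* = (-0.328, 0.4527, 0.2193), lambda* = (-1.1469)


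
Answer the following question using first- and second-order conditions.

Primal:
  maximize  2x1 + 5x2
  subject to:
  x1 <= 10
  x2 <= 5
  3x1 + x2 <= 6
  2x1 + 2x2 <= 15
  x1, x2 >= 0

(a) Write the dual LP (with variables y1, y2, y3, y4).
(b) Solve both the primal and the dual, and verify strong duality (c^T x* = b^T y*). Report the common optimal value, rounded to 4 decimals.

The standard primal-dual pair for 'max c^T x s.t. A x <= b, x >= 0' is:
  Dual:  min b^T y  s.t.  A^T y >= c,  y >= 0.

So the dual LP is:
  minimize  10y1 + 5y2 + 6y3 + 15y4
  subject to:
    y1 + 3y3 + 2y4 >= 2
    y2 + y3 + 2y4 >= 5
    y1, y2, y3, y4 >= 0

Solving the primal: x* = (0.3333, 5).
  primal value c^T x* = 25.6667.
Solving the dual: y* = (0, 4.3333, 0.6667, 0).
  dual value b^T y* = 25.6667.
Strong duality: c^T x* = b^T y*. Confirmed.

25.6667


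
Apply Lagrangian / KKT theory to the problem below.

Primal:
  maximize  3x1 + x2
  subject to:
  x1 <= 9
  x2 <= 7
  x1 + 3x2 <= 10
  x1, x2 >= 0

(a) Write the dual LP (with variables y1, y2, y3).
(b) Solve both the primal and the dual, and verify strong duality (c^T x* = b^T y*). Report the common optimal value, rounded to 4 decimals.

The standard primal-dual pair for 'max c^T x s.t. A x <= b, x >= 0' is:
  Dual:  min b^T y  s.t.  A^T y >= c,  y >= 0.

So the dual LP is:
  minimize  9y1 + 7y2 + 10y3
  subject to:
    y1 + y3 >= 3
    y2 + 3y3 >= 1
    y1, y2, y3 >= 0

Solving the primal: x* = (9, 0.3333).
  primal value c^T x* = 27.3333.
Solving the dual: y* = (2.6667, 0, 0.3333).
  dual value b^T y* = 27.3333.
Strong duality: c^T x* = b^T y*. Confirmed.

27.3333
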